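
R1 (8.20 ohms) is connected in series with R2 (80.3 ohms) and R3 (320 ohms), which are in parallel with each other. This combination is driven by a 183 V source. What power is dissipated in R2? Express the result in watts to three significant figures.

Replace R2 and R3 with their parallel equivalent so the circuit becomes R1 in series with R_p.
R_p = (80.3×320)/(80.3+320) = 64.19 Ω
R_total = 8.20 + 64.19 = 72.39 Ω
I = V / R_total = 183 / 72.39 = 2.528 A
Voltage across the parallel pair: V_p = I × R_p = 2.528 × 64.19 = 162.3 V
R2 sees V_p directly, so P = V_p² / R2.
P_R2 = (162.3)² / 80.3 = 327.9 W

328 W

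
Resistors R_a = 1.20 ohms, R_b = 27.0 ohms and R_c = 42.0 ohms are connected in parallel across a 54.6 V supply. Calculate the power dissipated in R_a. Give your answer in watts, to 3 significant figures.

2480 W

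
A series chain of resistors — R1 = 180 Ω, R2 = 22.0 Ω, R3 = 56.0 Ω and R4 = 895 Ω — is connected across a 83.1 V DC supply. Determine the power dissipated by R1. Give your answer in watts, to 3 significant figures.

Every series element carries the same I. Get I from the total resistance, then P = I² × R1.
R_total = 180 + 22.0 + 56.0 + 895 = 1153 Ω
I = V / R_total = 83.1 / 1153 = 0.07207 A
P_R1 = I² × R1 = (0.07207)² × 180 = 0.9350 W

0.935 W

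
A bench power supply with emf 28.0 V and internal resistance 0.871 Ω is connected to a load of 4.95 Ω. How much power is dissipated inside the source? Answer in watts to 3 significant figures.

The source's internal resistance is just another series element carrying I; its dissipation is I²r.
I = ε / (r + R) = 28.0 / (0.871 + 4.95) = 4.810 A
P_int = I² r = (4.810)² × 0.871 = 20.15 W

20.2 W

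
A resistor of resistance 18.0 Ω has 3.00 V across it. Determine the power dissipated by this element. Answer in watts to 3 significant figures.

With V across and R both known, P = V²/R gives the dissipation directly.
P = (3.00 V)² / 18.0 Ω = 0.5000 W

0.500 W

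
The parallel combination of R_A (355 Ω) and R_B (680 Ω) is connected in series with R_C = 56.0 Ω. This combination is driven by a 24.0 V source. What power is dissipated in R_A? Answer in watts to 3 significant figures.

1.06 W

Combine R_A and R_B into their parallel equivalent first, reducing the network to two series resistors.
R_p = (355×680)/(355+680) = 233.2 Ω
R_total = R_p + 56.0 = 233.2 + 56.0 = 289.2 Ω
I = V / R_total = 24.0 / 289.2 = 0.08298 A
Voltage across the parallel pair: V_p = I × R_p = 0.08298 × 233.2 = 19.35 V
R_A has V_p across it, so P = V_p²/R_A.
P_R_A = (19.35)² / 355 = 1.055 W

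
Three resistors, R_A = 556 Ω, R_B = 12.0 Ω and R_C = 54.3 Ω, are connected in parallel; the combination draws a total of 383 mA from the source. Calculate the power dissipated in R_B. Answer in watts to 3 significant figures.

Parallel branches share V, not I — compute V via R_eq, then use V²/R for the target branch.
1/R_eq = 1/556 + 1/12.0 + 1/54.3 ⇒ R_eq = 9.657 Ω
V = I_total × R_eq = 0.3830 × 9.657 = 3.699 V
P_R_B = V² / R_B = (3.699)² / 12.0 = 1.140 W

1.14 W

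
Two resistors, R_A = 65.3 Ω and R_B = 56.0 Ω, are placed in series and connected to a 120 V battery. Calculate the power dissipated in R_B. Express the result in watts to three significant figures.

Every series element carries the same I. Get I from the total resistance, then P = I² × R_B.
R_total = 65.3 + 56.0 = 121.3 Ω
I = V / R_total = 120 / 121.3 = 0.9893 A
P_R_B = I² × R_B = (0.9893)² × 56.0 = 54.81 W

54.8 W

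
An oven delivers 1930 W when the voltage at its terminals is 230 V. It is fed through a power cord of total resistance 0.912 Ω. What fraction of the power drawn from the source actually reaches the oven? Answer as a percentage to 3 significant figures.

96.8 %

I = P / V = 1930 / 230 = 8.391 A through the power cord.
P_line = I² R_line = (8.391)² × 0.912 = 64.22 W
P_source = P_load + P_line = 1930 + 64.22 = 1994 W
η = P_load / P_source = 1930 / 1994 = 0.9678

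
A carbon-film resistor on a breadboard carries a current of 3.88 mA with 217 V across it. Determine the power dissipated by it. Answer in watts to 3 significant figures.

0.842 W

With V and I both given, power follows immediately from P = V I.
P = 217 V × 0.003880 A = 0.8420 W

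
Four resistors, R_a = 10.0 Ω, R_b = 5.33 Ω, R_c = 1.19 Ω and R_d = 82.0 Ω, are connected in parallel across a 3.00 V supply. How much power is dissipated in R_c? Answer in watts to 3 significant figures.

The supply voltage appears across each parallel branch — just use P = V²/R_c.
P_R_c = V² / R_c = (3.00)² / 1.19 Ω = 7.563 W

7.56 W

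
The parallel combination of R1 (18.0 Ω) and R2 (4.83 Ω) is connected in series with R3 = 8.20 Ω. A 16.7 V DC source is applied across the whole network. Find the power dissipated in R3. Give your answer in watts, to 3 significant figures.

15.9 W

Combine R1 and R2 into their parallel equivalent first, reducing the network to two series resistors.
R_p = (18.0×4.83)/(18.0+4.83) = 3.808 Ω
R_total = R_p + 8.20 = 3.808 + 8.20 = 12.01 Ω
I = V / R_total = 16.7 / 12.01 = 1.391 A
R3 carries the full series current, so P = I²R.
P_R3 = (1.391)² × 8.20 = 15.86 W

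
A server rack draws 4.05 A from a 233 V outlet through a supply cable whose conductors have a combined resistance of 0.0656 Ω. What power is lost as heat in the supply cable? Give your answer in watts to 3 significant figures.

1.08 W

The supply cable is a series resistance carrying the load current; its dissipation is I²R_line.
The supply cable carries the full 4.05 A.
P_line = I² R_line = (4.050)² × 0.0656 = 1.076 W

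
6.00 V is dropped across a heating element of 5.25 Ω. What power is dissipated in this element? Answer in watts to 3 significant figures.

6.86 W

With V across and R both known, P = V²/R gives the dissipation directly.
P = (6.00 V)² / 5.25 Ω = 6.857 W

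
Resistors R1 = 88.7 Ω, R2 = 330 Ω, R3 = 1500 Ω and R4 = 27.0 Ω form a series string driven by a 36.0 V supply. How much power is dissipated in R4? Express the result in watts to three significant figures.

In a series string the same current flows through every resistor — find that current, then P = I²R for the one we want.
R_total = 88.7 + 330 + 1500 + 27.0 = 1946 Ω
I = V / R_total = 36.0 / 1946 = 0.01850 A
P_R4 = I² × R4 = (0.01850)² × 27.0 = 0.009243 W

0.00924 W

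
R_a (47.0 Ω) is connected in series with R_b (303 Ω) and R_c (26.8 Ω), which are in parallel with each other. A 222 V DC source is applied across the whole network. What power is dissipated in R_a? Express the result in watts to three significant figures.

Replace R_b and R_c with their parallel equivalent so the circuit becomes R_a in series with R_p.
R_p = (303×26.8)/(303+26.8) = 24.62 Ω
R_total = 47.0 + 24.62 = 71.62 Ω
I = V / R_total = 222 / 71.62 = 3.100 A
The full supply current passes through R_a: P = I²R.
P_R_a = (3.100)² × 47.0 = 451.6 W

452 W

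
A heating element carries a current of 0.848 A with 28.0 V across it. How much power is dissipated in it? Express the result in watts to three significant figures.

With V and I both given, power follows immediately from P = V I.
P = 28.0 V × 0.8480 A = 23.74 W

23.7 W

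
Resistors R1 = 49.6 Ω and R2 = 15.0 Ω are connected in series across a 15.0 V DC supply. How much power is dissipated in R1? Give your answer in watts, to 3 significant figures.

2.67 W

In a series string the same current flows through every resistor — find that current, then P = I²R for the one we want.
R_total = 49.6 + 15.0 = 64.60 Ω
I = V / R_total = 15.0 / 64.60 = 0.2322 A
P_R1 = I² × R1 = (0.2322)² × 49.6 = 2.674 W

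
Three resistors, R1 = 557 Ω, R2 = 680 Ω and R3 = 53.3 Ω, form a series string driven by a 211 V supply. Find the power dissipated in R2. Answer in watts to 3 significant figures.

Every series element carries the same I. Get I from the total resistance, then P = I² × R2.
R_total = 557 + 680 + 53.3 = 1290 Ω
I = V / R_total = 211 / 1290 = 0.1635 A
P_R2 = I² × R2 = (0.1635)² × 680 = 18.18 W

18.2 W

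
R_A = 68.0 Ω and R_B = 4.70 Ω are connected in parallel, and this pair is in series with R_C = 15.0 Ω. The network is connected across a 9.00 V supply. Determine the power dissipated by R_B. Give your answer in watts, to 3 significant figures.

Reduce the parallel combination to a single R_p; the circuit then becomes R_p in series with the remaining resistor.
R_p = (68.0×4.70)/(68.0+4.70) = 4.396 Ω
R_total = R_p + 15.0 = 4.396 + 15.0 = 19.40 Ω
I = V / R_total = 9.00 / 19.40 = 0.4640 A
Voltage across the parallel pair: V_p = I × R_p = 0.4640 × 4.396 = 2.040 V
R_B has V_p across it, so P = V_p²/R_B.
P_R_B = (2.040)² / 4.70 = 0.8853 W

0.885 W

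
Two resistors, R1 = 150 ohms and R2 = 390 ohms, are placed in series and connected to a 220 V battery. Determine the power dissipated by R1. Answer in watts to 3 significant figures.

24.9 W

In a series string the same current flows through every resistor — find that current, then P = I²R for the one we want.
R_total = 150 + 390 = 540.0 Ω
I = V / R_total = 220 / 540.0 = 0.4074 A
P_R1 = I² × R1 = (0.4074)² × 150 = 24.90 W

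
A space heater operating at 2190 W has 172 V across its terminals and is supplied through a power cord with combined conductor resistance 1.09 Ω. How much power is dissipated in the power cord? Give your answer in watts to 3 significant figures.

Line loss is just I²R for the cable — we know both I and R_line directly.
I = P / V = 2190 / 172 = 12.73 A through the power cord.
P_line = I² R_line = (12.73)² × 1.09 = 176.7 W

177 W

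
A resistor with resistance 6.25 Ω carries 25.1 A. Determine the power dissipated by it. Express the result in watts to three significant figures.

With I and R stated, P = I²R applies in one step.
P = (25.10 A)² × 6.25 Ω = 3938 W

3940 W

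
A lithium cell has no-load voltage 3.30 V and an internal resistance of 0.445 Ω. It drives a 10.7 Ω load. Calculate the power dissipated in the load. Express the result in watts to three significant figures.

Find the circuit current first, then P = I²R for the load (series elements share I).
I = ε / (r + R) = 3.30 / (0.445 + 10.7) = 0.2961 A
P_load = I² R = (0.2961)² × 10.7 = 0.9381 W

0.938 W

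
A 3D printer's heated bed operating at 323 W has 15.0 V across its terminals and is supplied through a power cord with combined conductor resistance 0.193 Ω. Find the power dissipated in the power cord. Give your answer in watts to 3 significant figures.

Line loss is just I²R for the cable — we know both I and R_line directly.
I = P / V = 323 / 15.0 = 21.53 A through the power cord.
P_line = I² R_line = (21.53)² × 0.193 = 89.49 W

89.5 W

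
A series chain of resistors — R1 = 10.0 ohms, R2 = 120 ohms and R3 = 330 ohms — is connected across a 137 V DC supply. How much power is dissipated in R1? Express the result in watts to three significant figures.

0.887 W

In a series string the same current flows through every resistor — find that current, then P = I²R for the one we want.
R_total = 10.0 + 120 + 330 = 460.0 Ω
I = V / R_total = 137 / 460.0 = 0.2978 A
P_R1 = I² × R1 = (0.2978)² × 10.0 = 0.8870 W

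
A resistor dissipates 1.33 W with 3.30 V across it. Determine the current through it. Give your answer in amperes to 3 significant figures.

From P = V I = I²R = V²/R, with the two given quantities we get I = P / V.
I = 1.33 / 3.30 = 0.4030 A

0.403 A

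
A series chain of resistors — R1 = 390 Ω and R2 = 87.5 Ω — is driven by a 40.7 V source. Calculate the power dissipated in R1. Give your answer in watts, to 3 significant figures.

In a series string the same current flows through every resistor — find that current, then P = I²R for the one we want.
R_total = 390 + 87.5 = 477.5 Ω
I = V / R_total = 40.7 / 477.5 = 0.08524 A
P_R1 = I² × R1 = (0.08524)² × 390 = 2.833 W

2.83 W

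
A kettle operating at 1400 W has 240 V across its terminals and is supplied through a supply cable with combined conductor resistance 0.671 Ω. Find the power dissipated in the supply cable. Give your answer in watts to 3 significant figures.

22.8 W

Line loss is just I²R for the cable — we know both I and R_line directly.
I = P / V = 1400 / 240 = 5.833 A through the supply cable.
P_line = I² R_line = (5.833)² × 0.671 = 22.83 W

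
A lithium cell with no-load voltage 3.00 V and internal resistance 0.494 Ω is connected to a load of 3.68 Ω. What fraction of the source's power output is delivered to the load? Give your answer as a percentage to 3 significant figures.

Efficiency is P_load / P_total. With a series r and R sharing the same I, P = I²R for each, so η = R/(R+r).
η = R / (R + r) = 3.68 / (3.68 + 0.494) = 0.8816

88.2 %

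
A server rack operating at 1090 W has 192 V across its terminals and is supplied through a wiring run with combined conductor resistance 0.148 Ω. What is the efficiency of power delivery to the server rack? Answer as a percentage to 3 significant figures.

99.6 %

I = P / V = 1090 / 192 = 5.677 A through the wiring run.
P_line = I² R_line = (5.677)² × 0.148 = 4.770 W
P_source = P_load + P_line = 1090 + 4.770 = 1095 W
η = P_load / P_source = 1090 / 1095 = 0.9956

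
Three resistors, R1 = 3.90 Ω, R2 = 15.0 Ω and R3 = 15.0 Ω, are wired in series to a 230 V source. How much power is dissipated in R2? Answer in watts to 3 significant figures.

690 W

Since the resistors are in series they all carry the loop current I = V/R_total; the power in any one is I²R.
R_total = 3.90 + 15.0 + 15.0 = 33.90 Ω
I = V / R_total = 230 / 33.90 = 6.785 A
P_R2 = I² × R2 = (6.785)² × 15.0 = 690.5 W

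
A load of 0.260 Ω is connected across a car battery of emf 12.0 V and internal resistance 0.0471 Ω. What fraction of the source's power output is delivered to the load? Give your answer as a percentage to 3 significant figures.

84.7 %

The source delivers εI, of which I²R reaches the load and I²r is lost; since I is common, η = R/(R+r).
η = R / (R + r) = 0.260 / (0.260 + 0.0471) = 0.8466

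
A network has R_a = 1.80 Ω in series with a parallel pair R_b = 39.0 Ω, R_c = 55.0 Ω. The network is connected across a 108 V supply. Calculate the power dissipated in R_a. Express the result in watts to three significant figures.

34.6 W

Replace R_b and R_c with their parallel equivalent so the circuit becomes R_a in series with R_p.
R_p = (39.0×55.0)/(39.0+55.0) = 22.82 Ω
R_total = 1.80 + 22.82 = 24.62 Ω
I = V / R_total = 108 / 24.62 = 4.387 A
All the current flows through R_a; use P = I²R.
P_R_a = (4.387)² × 1.80 = 34.64 W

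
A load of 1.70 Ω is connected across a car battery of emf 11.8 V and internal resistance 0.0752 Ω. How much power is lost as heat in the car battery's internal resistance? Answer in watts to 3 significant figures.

3.32 W

The source's internal resistance is just another series element carrying I; its dissipation is I²r.
I = ε / (r + R) = 11.8 / (0.0752 + 1.70) = 6.647 A
P_int = I² r = (6.647)² × 0.0752 = 3.323 W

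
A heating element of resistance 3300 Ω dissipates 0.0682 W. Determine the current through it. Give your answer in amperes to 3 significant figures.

Inverting the appropriate power form: I = √(P / R).
I = √(0.0682 / 3300) = 0.004546 A

0.00455 A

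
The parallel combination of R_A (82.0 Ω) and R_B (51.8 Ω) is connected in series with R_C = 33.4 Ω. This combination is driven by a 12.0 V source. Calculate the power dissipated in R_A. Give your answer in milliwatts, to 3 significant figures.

Reduce the parallel combination to a single R_p; the circuit then becomes R_p in series with the remaining resistor.
R_p = (82.0×51.8)/(82.0+51.8) = 31.75 Ω
R_total = R_p + 33.4 = 31.75 + 33.4 = 65.15 Ω
I = V / R_total = 12.0 / 65.15 = 0.1842 A
Voltage across the parallel pair: V_p = I × R_p = 0.1842 × 31.75 = 5.848 V
R_A sits across V_p; its power is V_p²/R.
P_R_A = (5.848)² / 82.0 = 0.4170 W

417 mW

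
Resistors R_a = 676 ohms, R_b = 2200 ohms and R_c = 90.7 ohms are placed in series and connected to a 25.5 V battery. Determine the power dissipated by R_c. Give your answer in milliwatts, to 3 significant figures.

Since the resistors are in series they all carry the loop current I = V/R_total; the power in any one is I²R.
R_total = 676 + 2200 + 90.7 = 2967 Ω
I = V / R_total = 25.5 / 2967 = 0.008595 A
P_R_c = I² × R_c = (0.008595)² × 90.7 = 0.006701 W

6.70 mW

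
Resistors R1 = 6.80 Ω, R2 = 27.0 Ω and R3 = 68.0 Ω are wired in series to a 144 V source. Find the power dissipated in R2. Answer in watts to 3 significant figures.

Every series element carries the same I. Get I from the total resistance, then P = I² × R2.
R_total = 6.80 + 27.0 + 68.0 = 101.8 Ω
I = V / R_total = 144 / 101.8 = 1.415 A
P_R2 = I² × R2 = (1.415)² × 27.0 = 54.02 W

54.0 W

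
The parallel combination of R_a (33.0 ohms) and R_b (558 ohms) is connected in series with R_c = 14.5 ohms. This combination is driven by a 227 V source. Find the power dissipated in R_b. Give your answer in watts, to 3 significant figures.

43.0 W

Reduce the parallel combination to a single R_p; the circuit then becomes R_p in series with the remaining resistor.
R_p = (33.0×558)/(33.0+558) = 31.16 Ω
R_total = R_p + 14.5 = 31.16 + 14.5 = 45.66 Ω
I = V / R_total = 227 / 45.66 = 4.972 A
Voltage across the parallel pair: V_p = I × R_p = 4.972 × 31.16 = 154.9 V
R_b sits across V_p; its power is V_p²/R.
P_R_b = (154.9)² / 558 = 43.00 W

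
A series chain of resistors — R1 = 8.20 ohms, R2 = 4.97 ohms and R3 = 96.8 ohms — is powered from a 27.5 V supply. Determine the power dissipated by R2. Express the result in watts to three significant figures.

In a series string the same current flows through every resistor — find that current, then P = I²R for the one we want.
R_total = 8.20 + 4.97 + 96.8 = 110.0 Ω
I = V / R_total = 27.5 / 110.0 = 0.2501 A
P_R2 = I² × R2 = (0.2501)² × 4.97 = 0.3108 W

0.311 W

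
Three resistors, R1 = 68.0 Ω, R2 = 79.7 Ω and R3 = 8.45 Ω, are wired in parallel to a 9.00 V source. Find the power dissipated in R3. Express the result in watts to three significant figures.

The supply voltage appears across each parallel branch — just use P = V²/R3.
P_R3 = V² / R3 = (9.00)² / 8.45 Ω = 9.586 W

9.59 W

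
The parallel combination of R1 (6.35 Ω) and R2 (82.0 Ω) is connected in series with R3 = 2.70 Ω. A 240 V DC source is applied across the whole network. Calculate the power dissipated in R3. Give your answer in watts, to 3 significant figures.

First find R_p for the parallel pair, then treat R_p + R3 as a series loop.
R_p = (6.35×82.0)/(6.35+82.0) = 5.894 Ω
R_total = R_p + 2.70 = 5.894 + 2.70 = 8.594 Ω
I = V / R_total = 240 / 8.594 = 27.93 A
R3 carries the full series current, so P = I²R.
P_R3 = (27.93)² × 2.70 = 2106 W

2110 W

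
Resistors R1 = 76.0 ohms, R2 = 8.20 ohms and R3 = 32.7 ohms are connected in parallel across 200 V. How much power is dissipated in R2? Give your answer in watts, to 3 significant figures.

4880 W

The supply voltage appears across each parallel branch — just use P = V²/R2.
P_R2 = V² / R2 = (200)² / 8.20 Ω = 4878 W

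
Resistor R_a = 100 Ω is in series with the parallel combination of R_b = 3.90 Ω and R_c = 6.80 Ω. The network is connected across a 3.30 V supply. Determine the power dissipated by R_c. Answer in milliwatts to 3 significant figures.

Replace R_b and R_c with their parallel equivalent so the circuit becomes R_a in series with R_p.
R_p = (3.90×6.80)/(3.90+6.80) = 2.479 Ω
R_total = 100 + 2.479 = 102.5 Ω
I = V / R_total = 3.30 / 102.5 = 0.03220 A
Voltage across the parallel pair: V_p = I × R_p = 0.03220 × 2.479 = 0.07981 V
R_c sees V_p directly, so P = V_p² / R_c.
P_R_c = (0.07981)² / 6.80 = 0.0009368 W

0.937 mW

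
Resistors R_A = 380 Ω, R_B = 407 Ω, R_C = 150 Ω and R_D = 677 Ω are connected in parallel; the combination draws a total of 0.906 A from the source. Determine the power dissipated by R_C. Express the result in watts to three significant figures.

31.3 W

Only the total current is stated, so first find the parallel equivalent to get the voltage across the combination.
1/R_eq = 1/380 + 1/407 + 1/150 + 1/677 ⇒ R_eq = 75.57 Ω
V = I_total × R_eq = 0.9060 × 75.57 = 68.47 V
P_R_C = V² / R_C = (68.47)² / 150 = 31.25 W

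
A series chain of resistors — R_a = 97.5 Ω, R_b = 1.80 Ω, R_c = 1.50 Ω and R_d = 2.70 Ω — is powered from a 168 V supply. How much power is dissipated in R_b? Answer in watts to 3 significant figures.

The current is common to all series resistors; compute it, then apply P = I²R for the target.
R_total = 97.5 + 1.80 + 1.50 + 2.70 = 103.5 Ω
I = V / R_total = 168 / 103.5 = 1.623 A
P_R_b = I² × R_b = (1.623)² × 1.80 = 4.743 W

4.74 W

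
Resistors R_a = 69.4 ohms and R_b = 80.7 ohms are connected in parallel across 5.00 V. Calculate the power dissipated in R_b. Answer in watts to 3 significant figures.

Each parallel branch sees the full supply voltage, so P = V²/R applies directly to the target branch.
P_R_b = V² / R_b = (5.00)² / 80.7 Ω = 0.3098 W

0.310 W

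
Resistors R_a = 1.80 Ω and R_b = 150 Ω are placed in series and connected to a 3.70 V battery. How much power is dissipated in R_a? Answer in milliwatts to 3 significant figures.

Since the resistors are in series they all carry the loop current I = V/R_total; the power in any one is I²R.
R_total = 1.80 + 150 = 151.8 Ω
I = V / R_total = 3.70 / 151.8 = 0.02437 A
P_R_a = I² × R_a = (0.02437)² × 1.80 = 0.001069 W

1.07 mW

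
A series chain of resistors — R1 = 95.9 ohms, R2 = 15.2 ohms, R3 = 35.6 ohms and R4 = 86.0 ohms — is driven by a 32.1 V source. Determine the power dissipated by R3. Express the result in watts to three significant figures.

Since the resistors are in series they all carry the loop current I = V/R_total; the power in any one is I²R.
R_total = 95.9 + 15.2 + 35.6 + 86.0 = 232.7 Ω
I = V / R_total = 32.1 / 232.7 = 0.1379 A
P_R3 = I² × R3 = (0.1379)² × 35.6 = 0.6774 W

0.677 W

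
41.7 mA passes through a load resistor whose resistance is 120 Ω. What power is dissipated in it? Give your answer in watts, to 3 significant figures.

The current through and the resistance of the element are both given; use P = I²R.
P = (0.04170 A)² × 120 Ω = 0.2087 W

0.209 W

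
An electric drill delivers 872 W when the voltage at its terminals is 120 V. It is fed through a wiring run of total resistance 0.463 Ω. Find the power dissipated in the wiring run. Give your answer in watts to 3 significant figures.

24.4 W

The wiring run is a series resistance carrying the load current; its dissipation is I²R_line.
I = P / V = 872 / 120 = 7.267 A through the wiring run.
P_line = I² R_line = (7.267)² × 0.463 = 24.45 W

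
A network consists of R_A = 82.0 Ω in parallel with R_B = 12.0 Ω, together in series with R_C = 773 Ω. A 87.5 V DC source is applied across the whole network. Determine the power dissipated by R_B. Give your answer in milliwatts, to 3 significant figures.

First find R_p for the parallel pair, then treat R_p + R_C as a series loop.
R_p = (82.0×12.0)/(82.0+12.0) = 10.47 Ω
R_total = R_p + 773 = 10.47 + 773 = 783.5 Ω
I = V / R_total = 87.5 / 783.5 = 0.1117 A
Voltage across the parallel pair: V_p = I × R_p = 0.1117 × 10.47 = 1.169 V
Use P = V²/R for R_B with V = V_p.
P_R_B = (1.169)² / 12.0 = 0.1139 W

114 mW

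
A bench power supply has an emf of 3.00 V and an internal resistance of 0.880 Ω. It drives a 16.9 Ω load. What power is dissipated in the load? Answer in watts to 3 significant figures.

0.481 W

Find the circuit current first, then P = I²R for the load (series elements share I).
I = ε / (r + R) = 3.00 / (0.880 + 16.9) = 0.1687 A
P_load = I² R = (0.1687)² × 16.9 = 0.4811 W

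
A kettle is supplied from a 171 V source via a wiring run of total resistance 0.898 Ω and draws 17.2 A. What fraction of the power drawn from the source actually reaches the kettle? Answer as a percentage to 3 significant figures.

91.0 %

The wiring run carries the full 17.2 A.
P_line = I² R_line = (17.20)² × 0.898 = 265.7 W
P_source = V I = 171 × 17.20 = 2941 W; P_load = 2676 W
η = P_load / P_source = 2676 / 2941 = 0.9097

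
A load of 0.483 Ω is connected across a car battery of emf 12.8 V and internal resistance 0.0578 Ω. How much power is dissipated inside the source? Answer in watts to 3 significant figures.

32.4 W

The source's internal resistance is just another series element carrying I; its dissipation is I²r.
I = ε / (r + R) = 12.8 / (0.0578 + 0.483) = 23.67 A
P_int = I² r = (23.67)² × 0.0578 = 32.38 W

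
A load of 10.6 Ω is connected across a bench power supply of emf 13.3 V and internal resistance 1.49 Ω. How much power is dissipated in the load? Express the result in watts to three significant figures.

The internal resistance and the load are in series, so the same I flows through both; get I from ε/(r+R), then I²R for the load.
I = ε / (r + R) = 13.3 / (1.49 + 10.6) = 1.100 A
P_load = I² R = (1.100)² × 10.6 = 12.83 W

12.8 W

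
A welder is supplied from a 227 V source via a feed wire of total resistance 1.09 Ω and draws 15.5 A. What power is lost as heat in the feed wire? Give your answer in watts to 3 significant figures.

262 W

The feed wire and load are in series, so the same current flows in both; the loss is I²R_line.
The feed wire carries the full 15.5 A.
P_line = I² R_line = (15.50)² × 1.09 = 261.9 W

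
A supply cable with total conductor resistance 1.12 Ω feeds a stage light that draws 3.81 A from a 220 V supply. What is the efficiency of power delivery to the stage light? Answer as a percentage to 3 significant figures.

98.1 %

The supply cable carries the full 3.81 A.
P_line = I² R_line = (3.810)² × 1.12 = 16.26 W
P_source = V I = 220 × 3.810 = 838.2 W; P_load = 821.9 W
η = P_load / P_source = 821.9 / 838.2 = 0.9806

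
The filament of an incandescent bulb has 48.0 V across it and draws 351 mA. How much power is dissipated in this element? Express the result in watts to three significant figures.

16.8 W

With V and I both given, power follows immediately from P = V I.
P = 48.0 V × 0.3510 A = 16.85 W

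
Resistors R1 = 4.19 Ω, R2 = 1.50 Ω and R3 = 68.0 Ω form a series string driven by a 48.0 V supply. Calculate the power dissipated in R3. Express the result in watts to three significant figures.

Every series element carries the same I. Get I from the total resistance, then P = I² × R3.
R_total = 4.19 + 1.50 + 68.0 = 73.69 Ω
I = V / R_total = 48.0 / 73.69 = 0.6514 A
P_R3 = I² × R3 = (0.6514)² × 68.0 = 28.85 W

28.9 W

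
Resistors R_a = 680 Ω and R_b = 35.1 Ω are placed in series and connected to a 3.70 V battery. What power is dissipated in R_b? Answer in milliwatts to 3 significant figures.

The current is common to all series resistors; compute it, then apply P = I²R for the target.
R_total = 680 + 35.1 = 715.1 Ω
I = V / R_total = 3.70 / 715.1 = 0.005174 A
P_R_b = I² × R_b = (0.005174)² × 35.1 = 0.0009397 W

0.940 mW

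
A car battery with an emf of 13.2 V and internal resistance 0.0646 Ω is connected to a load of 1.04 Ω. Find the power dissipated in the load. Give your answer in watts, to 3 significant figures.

149 W

With r and R in series, I = ε/(r+R); the load dissipates I²R.
I = ε / (r + R) = 13.2 / (0.0646 + 1.04) = 11.95 A
P_load = I² R = (11.95)² × 1.04 = 148.5 W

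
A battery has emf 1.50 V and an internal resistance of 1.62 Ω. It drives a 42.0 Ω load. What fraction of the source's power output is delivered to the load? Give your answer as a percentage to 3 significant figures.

η = P_load/(P_load+P_int) = I²R/(I²R+I²r) = R/(R+r) — the I² cancels for series elements.
η = R / (R + r) = 42.0 / (42.0 + 1.62) = 0.9629

96.3 %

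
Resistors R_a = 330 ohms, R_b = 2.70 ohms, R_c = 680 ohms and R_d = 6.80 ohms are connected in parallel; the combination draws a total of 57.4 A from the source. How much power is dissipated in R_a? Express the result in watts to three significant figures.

We need the common branch voltage; get it from I_total × R_eq, then P = V²/R for the branch.
1/R_eq = 1/330 + 1/2.70 + 1/680 + 1/6.80 ⇒ R_eq = 1.916 Ω
V = I_total × R_eq = 57.40 × 1.916 = 110.0 V
P_R_a = V² / R_a = (110.0)² / 330 = 36.65 W

36.7 W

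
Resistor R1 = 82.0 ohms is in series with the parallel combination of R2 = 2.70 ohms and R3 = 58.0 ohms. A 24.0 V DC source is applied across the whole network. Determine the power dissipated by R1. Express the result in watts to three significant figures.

6.60 W

Replace R2 and R3 with their parallel equivalent so the circuit becomes R1 in series with R_p.
R_p = (2.70×58.0)/(2.70+58.0) = 2.580 Ω
R_total = 82.0 + 2.580 = 84.58 Ω
I = V / R_total = 24.0 / 84.58 = 0.2838 A
R1 is in the main series path, so its power is I²R1.
P_R1 = (0.2838)² × 82.0 = 6.602 W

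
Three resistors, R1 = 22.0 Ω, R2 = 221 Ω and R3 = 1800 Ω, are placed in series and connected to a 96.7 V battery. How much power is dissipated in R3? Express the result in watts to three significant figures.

The current is common to all series resistors; compute it, then apply P = I²R for the target.
R_total = 22.0 + 221 + 1800 = 2043 Ω
I = V / R_total = 96.7 / 2043 = 0.04733 A
P_R3 = I² × R3 = (0.04733)² × 1800 = 4.033 W

4.03 W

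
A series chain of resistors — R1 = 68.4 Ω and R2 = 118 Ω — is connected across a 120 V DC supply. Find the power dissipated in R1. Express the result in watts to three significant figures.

Series elements share the same current, so find I first, then use P = I²R.
R_total = 68.4 + 118 = 186.4 Ω
I = V / R_total = 120 / 186.4 = 0.6438 A
P_R1 = I² × R1 = (0.6438)² × 68.4 = 28.35 W

28.3 W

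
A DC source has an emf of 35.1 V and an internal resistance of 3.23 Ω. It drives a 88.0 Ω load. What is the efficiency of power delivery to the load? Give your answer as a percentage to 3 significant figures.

The source delivers εI, of which I²R reaches the load and I²r is lost; since I is common, η = R/(R+r).
η = R / (R + r) = 88.0 / (88.0 + 3.23) = 0.9646

96.5 %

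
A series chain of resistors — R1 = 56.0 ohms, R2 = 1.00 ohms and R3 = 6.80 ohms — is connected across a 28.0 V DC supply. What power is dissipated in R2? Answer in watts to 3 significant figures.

0.193 W

The current is common to all series resistors; compute it, then apply P = I²R for the target.
R_total = 56.0 + 1.00 + 6.80 = 63.80 Ω
I = V / R_total = 28.0 / 63.80 = 0.4389 A
P_R2 = I² × R2 = (0.4389)² × 1.00 = 0.1926 W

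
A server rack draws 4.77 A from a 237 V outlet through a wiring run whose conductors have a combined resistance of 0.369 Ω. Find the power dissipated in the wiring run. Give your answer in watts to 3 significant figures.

The wiring run and load are in series, so the same current flows in both; the loss is I²R_line.
The wiring run carries the full 4.77 A.
P_line = I² R_line = (4.770)² × 0.369 = 8.396 W

8.40 W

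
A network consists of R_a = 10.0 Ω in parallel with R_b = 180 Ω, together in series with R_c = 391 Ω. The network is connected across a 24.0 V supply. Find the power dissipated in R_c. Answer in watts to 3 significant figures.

1.40 W

First find R_p for the parallel pair, then treat R_p + R_c as a series loop.
R_p = (10.0×180)/(10.0+180) = 9.474 Ω
R_total = R_p + 391 = 9.474 + 391 = 400.5 Ω
I = V / R_total = 24.0 / 400.5 = 0.05993 A
All the supply current flows through R_c; use P = I²R_c.
P_R_c = (0.05993)² × 391 = 1.404 W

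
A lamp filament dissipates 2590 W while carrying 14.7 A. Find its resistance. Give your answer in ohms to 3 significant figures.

Inverting the appropriate power form: R = P / I².
R = 2590 / (14.70)² = 11.99 Ω

12.0 Ω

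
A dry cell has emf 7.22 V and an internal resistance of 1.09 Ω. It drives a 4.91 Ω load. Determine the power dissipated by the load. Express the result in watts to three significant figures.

The internal resistance and the load are in series, so the same I flows through both; get I from ε/(r+R), then I²R for the load.
I = ε / (r + R) = 7.22 / (1.09 + 4.91) = 1.203 A
P_load = I² R = (1.203)² × 4.91 = 7.110 W

7.11 W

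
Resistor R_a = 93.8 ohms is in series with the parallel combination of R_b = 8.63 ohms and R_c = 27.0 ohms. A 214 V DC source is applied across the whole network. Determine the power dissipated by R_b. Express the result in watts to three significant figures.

Reduce the parallel pair to R_p first; the network is then a simple series string.
R_p = (8.63×27.0)/(8.63+27.0) = 6.540 Ω
R_total = 93.8 + 6.540 = 100.3 Ω
I = V / R_total = 214 / 100.3 = 2.133 A
Voltage across the parallel pair: V_p = I × R_p = 2.133 × 6.540 = 13.95 V
R_b sees V_p directly, so P = V_p² / R_b.
P_R_b = (13.95)² / 8.63 = 22.54 W

22.5 W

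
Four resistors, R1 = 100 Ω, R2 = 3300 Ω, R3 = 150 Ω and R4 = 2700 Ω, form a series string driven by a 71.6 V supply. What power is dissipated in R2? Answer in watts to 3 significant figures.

Series elements share the same current, so find I first, then use P = I²R.
R_total = 100 + 3300 + 150 + 2700 = 6250 Ω
I = V / R_total = 71.6 / 6250 = 0.01146 A
P_R2 = I² × R2 = (0.01146)² × 3300 = 0.4331 W

0.433 W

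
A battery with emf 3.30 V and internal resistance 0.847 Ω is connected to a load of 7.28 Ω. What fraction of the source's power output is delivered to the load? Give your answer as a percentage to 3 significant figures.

89.6 %

The source delivers εI, of which I²R reaches the load and I²r is lost; since I is common, η = R/(R+r).
η = R / (R + r) = 7.28 / (7.28 + 0.847) = 0.8958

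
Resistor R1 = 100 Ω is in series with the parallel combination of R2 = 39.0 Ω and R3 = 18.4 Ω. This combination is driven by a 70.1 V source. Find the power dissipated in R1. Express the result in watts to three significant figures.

First combine the parallel branches into one equivalent R_p, then R1 + R_p is a series pair.
R_p = (39.0×18.4)/(39.0+18.4) = 12.50 Ω
R_total = 100 + 12.50 = 112.5 Ω
I = V / R_total = 70.1 / 112.5 = 0.6231 A
R1 carries the full series current, so P = I²R.
P_R1 = (0.6231)² × 100 = 38.83 W

38.8 W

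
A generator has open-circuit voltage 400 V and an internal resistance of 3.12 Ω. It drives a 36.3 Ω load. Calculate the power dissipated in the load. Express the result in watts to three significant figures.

Find the circuit current first, then P = I²R for the load (series elements share I).
I = ε / (r + R) = 400 / (3.12 + 36.3) = 10.15 A
P_load = I² R = (10.15)² × 36.3 = 3738 W

3740 W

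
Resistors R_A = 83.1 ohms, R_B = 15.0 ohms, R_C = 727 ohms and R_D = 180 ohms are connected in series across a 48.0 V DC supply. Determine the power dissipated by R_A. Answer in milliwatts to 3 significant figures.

Every series element carries the same I. Get I from the total resistance, then P = I² × R_A.
R_total = 83.1 + 15.0 + 727 + 180 = 1005 Ω
I = V / R_total = 48.0 / 1005 = 0.04776 A
P_R_A = I² × R_A = (0.04776)² × 83.1 = 0.1895 W

190 mW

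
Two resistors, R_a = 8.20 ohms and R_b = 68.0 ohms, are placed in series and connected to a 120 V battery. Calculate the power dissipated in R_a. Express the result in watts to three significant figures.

20.3 W

Series elements share the same current, so find I first, then use P = I²R.
R_total = 8.20 + 68.0 = 76.20 Ω
I = V / R_total = 120 / 76.20 = 1.575 A
P_R_a = I² × R_a = (1.575)² × 8.20 = 20.34 W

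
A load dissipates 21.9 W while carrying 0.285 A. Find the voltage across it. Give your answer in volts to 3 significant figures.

76.8 V

The two known quantities fix the third via V = P / I.
V = 21.9 / 0.2850 = 76.84 V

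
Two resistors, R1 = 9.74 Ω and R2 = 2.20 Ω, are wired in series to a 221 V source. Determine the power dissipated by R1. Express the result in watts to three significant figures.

The current is common to all series resistors; compute it, then apply P = I²R for the target.
R_total = 9.74 + 2.20 = 11.94 Ω
I = V / R_total = 221 / 11.94 = 18.51 A
P_R1 = I² × R1 = (18.51)² × 9.74 = 3337 W

3340 W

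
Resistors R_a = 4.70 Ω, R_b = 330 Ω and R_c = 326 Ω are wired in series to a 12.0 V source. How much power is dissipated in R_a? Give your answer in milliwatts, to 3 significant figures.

1.55 mW

Every series element carries the same I. Get I from the total resistance, then P = I² × R_a.
R_total = 4.70 + 330 + 326 = 660.7 Ω
I = V / R_total = 12.0 / 660.7 = 0.01816 A
P_R_a = I² × R_a = (0.01816)² × 4.70 = 0.001550 W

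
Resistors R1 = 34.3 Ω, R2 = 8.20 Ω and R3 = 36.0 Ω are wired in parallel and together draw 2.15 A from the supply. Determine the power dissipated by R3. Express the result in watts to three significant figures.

4.01 W

The branches share the same voltage, but only the total current is given — find V from the equivalent resistance first.
1/R_eq = 1/34.3 + 1/8.20 + 1/36.0 ⇒ R_eq = 5.590 Ω
V = I_total × R_eq = 2.150 × 5.590 = 12.02 V
P_R3 = V² / R3 = (12.02)² / 36.0 = 4.013 W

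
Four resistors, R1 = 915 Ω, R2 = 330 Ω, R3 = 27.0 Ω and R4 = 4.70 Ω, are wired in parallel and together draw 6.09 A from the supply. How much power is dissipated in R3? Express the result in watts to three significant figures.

Only the total current is stated, so first find the parallel equivalent to get the voltage across the combination.
1/R_eq = 1/915 + 1/330 + 1/27.0 + 1/4.70 ⇒ R_eq = 3.938 Ω
V = I_total × R_eq = 6.090 × 3.938 = 23.98 V
P_R3 = V² / R3 = (23.98)² / 27.0 = 21.30 W

21.3 W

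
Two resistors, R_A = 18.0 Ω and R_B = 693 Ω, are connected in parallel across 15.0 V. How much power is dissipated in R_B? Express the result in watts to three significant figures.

Parallel branches share the same voltage; P = V²/R gives the branch power in one step.
P_R_B = V² / R_B = (15.0)² / 693 Ω = 0.3247 W

0.325 W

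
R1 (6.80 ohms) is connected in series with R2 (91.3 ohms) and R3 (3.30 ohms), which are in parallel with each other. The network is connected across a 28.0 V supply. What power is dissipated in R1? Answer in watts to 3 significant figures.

53.5 W

Replace R2 and R3 with their parallel equivalent so the circuit becomes R1 in series with R_p.
R_p = (91.3×3.30)/(91.3+3.30) = 3.185 Ω
R_total = 6.80 + 3.185 = 9.985 Ω
I = V / R_total = 28.0 / 9.985 = 2.804 A
All the current flows through R1; use P = I²R.
P_R1 = (2.804)² × 6.80 = 53.47 W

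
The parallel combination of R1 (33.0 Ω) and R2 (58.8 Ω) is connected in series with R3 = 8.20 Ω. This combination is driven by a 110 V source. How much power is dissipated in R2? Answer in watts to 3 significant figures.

107 W

Reduce the parallel combination to a single R_p; the circuit then becomes R_p in series with the remaining resistor.
R_p = (33.0×58.8)/(33.0+58.8) = 21.14 Ω
R_total = R_p + 8.20 = 21.14 + 8.20 = 29.34 Ω
I = V / R_total = 110 / 29.34 = 3.749 A
Voltage across the parallel pair: V_p = I × R_p = 3.749 × 21.14 = 79.25 V
R2 sits across V_p; its power is V_p²/R.
P_R2 = (79.25)² / 58.8 = 106.8 W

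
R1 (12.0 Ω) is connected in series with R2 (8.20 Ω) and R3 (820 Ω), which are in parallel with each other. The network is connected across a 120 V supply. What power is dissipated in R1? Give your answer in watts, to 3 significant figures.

Replace R2 and R3 with their parallel equivalent so the circuit becomes R1 in series with R_p.
R_p = (8.20×820)/(8.20+820) = 8.119 Ω
R_total = 12.0 + 8.119 = 20.12 Ω
I = V / R_total = 120 / 20.12 = 5.965 A
All the current flows through R1; use P = I²R.
P_R1 = (5.965)² × 12.0 = 426.9 W

427 W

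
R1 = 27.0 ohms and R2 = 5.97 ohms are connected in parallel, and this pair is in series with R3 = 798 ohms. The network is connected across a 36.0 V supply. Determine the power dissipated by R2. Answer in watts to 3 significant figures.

0.00805 W

First find R_p for the parallel pair, then treat R_p + R3 as a series loop.
R_p = (27.0×5.97)/(27.0+5.97) = 4.889 Ω
R_total = R_p + 798 = 4.889 + 798 = 802.9 Ω
I = V / R_total = 36.0 / 802.9 = 0.04484 A
Voltage across the parallel pair: V_p = I × R_p = 0.04484 × 4.889 = 0.2192 V
R2 has V_p across it, so P = V_p²/R2.
P_R2 = (0.2192)² / 5.97 = 0.008049 W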